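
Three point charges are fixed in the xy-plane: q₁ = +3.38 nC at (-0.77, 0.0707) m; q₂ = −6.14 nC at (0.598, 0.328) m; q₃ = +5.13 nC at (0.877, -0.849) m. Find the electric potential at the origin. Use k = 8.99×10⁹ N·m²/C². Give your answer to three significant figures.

Electric potential is a scalar, so the contributions from each charge add algebraically: V = Σ kqᵢ/rᵢ.
Distances from the field point to each charge: r₁ = 0.773 m, r₂ = 0.682 m, r₃ = 1.22 m.
V = k[(3.38×10⁻⁹)/(0.773) + (-6.14×10⁻⁹)/(0.682) + (5.13×10⁻⁹)/(1.22)] = -3.85 V.

-3.85 V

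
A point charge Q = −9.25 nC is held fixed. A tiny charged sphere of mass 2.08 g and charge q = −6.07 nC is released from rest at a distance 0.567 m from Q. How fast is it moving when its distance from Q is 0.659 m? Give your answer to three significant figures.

Only the electrostatic force acts, so mechanical energy is conserved: ½mv² = U₁ − U₂ = kQq(1/r₁ − 1/r₂).
U₁ − U₂ = (8.99×10⁹ N·m²/C²)(-9.25×10⁻⁹ C)(-6.07×10⁻⁹ C)(1/0.567 − 1/0.659) = 1.24×10⁻⁷ J.
v = √(2·1.24×10⁻⁷/2.08×10⁻³) = 0.0109 m/s.

0.0109 m/s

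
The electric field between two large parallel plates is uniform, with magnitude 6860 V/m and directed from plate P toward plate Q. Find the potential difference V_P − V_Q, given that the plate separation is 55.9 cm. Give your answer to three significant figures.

3830 V

In a uniform field, potential decreases in the direction of E: ΔV = −E·d for a displacement d parallel to E.
Going from Q to P is a displacement of 55.9 cm opposite to the field, so V_P − V_Q = +Ed = 3830 V.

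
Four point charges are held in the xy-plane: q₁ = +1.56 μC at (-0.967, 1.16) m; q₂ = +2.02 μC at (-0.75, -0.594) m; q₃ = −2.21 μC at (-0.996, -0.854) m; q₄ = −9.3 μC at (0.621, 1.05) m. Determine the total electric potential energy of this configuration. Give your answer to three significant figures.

The assembly work is the sum of pairwise potential energies, U = Σ_{i<j} kqᵢqⱼ/rᵢⱼ.
Pair separations: r₁₂ = 1.77 m, r₁₃ = 2.01 m, r₁₄ = 1.59 m, r₂₃ = 0.358 m, r₂₄ = 2.14 m, r₃₄ = 2.50 m.
Summing all 6 pair terms gives U = -0.198 J.

-0.198 J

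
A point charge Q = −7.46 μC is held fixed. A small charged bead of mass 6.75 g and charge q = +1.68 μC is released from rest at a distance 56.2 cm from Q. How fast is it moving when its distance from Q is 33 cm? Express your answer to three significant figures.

Only the electrostatic force acts, so mechanical energy is conserved: ½mv² = U₁ − U₂ = kQq(1/r₁ − 1/r₂).
U₁ − U₂ = (8.99×10⁹ N·m²/C²)(-7.46×10⁻⁶ C)(1.68×10⁻⁶ C)(1/0.562 − 1/0.330) = 0.141 J.
v = √(2·0.141/6.75×10⁻³) = 6.46 m/s.

6.46 m/s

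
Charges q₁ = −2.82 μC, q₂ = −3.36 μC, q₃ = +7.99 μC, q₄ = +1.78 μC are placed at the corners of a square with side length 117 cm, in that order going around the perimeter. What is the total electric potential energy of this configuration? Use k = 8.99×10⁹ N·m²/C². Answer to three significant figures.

-0.218 J

The work to assemble the configuration equals its total potential energy, U = Σ kqᵢqⱼ/rᵢⱼ over all pairs.
The four side pairs have separation 1.17 m and the two diagonal pairs 1.65 m.
Summing all 6 pair terms gives U = -0.218 J.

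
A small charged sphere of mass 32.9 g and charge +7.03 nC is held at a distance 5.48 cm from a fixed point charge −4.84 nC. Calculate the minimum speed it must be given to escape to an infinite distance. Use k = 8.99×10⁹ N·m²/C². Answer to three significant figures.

To just escape, total mechanical energy must reach zero at infinity: ½mv²_min + U = 0, so ½mv²_min = −U = |kQq|/r.
|U| = |kQq|/r = (8.99×10⁹ N·m²/C²)(4.84×10⁻⁹)(7.03×10⁻⁹)/(0.0548) = 5.58×10⁻⁶ J.
v_min = √(2|U|/m) = √(2·5.58×10⁻⁶/0.0329) = 0.0184 m/s.

0.0184 m/s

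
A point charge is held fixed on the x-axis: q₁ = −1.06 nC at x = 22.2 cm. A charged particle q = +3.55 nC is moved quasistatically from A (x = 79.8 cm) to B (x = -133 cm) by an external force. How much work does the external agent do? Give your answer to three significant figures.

For quasistatic motion the external work equals the change in potential energy: W_ext = qΔV = q(V_B − V_A).
At A: distance to the source charge is 0.576 m; V_A = kq₁/r = -16.5 V.
At B: distance to the source charge is 1.55 m; V_B = kq₁/r = -6.14 V.
ΔV = V_B − V_A = 10.4 V.
W_ext = qΔV = (3.55×10⁻⁹ C)(10.4 V) = 3.69×10⁻⁸ J.

3.69×10⁻⁸ J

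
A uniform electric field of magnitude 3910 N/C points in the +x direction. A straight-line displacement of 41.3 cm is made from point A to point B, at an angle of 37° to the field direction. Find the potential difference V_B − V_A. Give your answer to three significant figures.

Only the component of displacement along E changes the potential: ΔV = −E·d·cosθ.
ΔV = −(3910 V/m)(0.413 m)cos37° = -1290 V.

-1290 V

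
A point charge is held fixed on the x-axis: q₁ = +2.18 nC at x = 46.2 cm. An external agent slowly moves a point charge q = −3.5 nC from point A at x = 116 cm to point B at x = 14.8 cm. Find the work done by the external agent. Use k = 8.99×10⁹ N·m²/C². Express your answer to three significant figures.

For quasistatic motion the external work equals the change in potential energy: W_ext = qΔV = q(V_B − V_A).
At A: distance to the source charge is 0.698 m; V_A = kq₁/r = 28.1 V.
At B: distance to the source charge is 0.314 m; V_B = kq₁/r = 62.4 V.
ΔV = V_B − V_A = 34.3 V.
W_ext = qΔV = (-3.50×10⁻⁹ C)(34.3 V) = -1.20×10⁻⁷ J.

-1.20×10⁻⁷ J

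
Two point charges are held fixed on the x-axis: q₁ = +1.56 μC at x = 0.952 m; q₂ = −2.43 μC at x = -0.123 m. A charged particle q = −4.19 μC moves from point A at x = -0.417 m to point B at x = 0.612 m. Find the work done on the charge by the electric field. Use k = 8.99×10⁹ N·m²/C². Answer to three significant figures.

The work done by the electric force is W_field = −ΔU = −q(V_B − V_A) = q(V_A − V_B).
At A: distances to the source charges are 1.37 m, 0.294 m; V_A = Σ kqᵢ/rᵢ = -6.41×10⁴ V.
At B: distances to the source charges are 0.340 m, 0.735 m; V_B = Σ kqᵢ/rᵢ = 1.15×10⁴ V.
ΔV = V_B − V_A = 7.56×10⁴ V.
W_field = −qΔV = −(-4.19×10⁻⁶ C)(7.56×10⁴ V) = 0.317 J.

0.317 J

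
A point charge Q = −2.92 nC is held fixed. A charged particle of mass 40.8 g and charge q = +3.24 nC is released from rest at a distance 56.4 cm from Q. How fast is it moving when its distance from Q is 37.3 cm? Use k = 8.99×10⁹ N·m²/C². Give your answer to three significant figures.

Only the electrostatic force acts, so mechanical energy is conserved: ½mv² = U₁ − U₂ = kQq(1/r₁ − 1/r₂).
U₁ − U₂ = (8.99×10⁹ N·m²/C²)(-2.92×10⁻⁹ C)(3.24×10⁻⁹ C)(1/0.564 − 1/0.373) = 7.72×10⁻⁸ J.
v = √(2·7.72×10⁻⁸/0.0408) = 1.95×10⁻³ m/s.

1.95×10⁻³ m/s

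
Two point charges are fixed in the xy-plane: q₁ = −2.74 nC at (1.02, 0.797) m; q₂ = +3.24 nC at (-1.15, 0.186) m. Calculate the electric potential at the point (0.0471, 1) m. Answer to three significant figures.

-4.66 V

Electric potential is a scalar, so the contributions from each charge add algebraically: V = Σ kqᵢ/rᵢ.
Distances from the field point to each charge: r₁ = 0.994 m, r₂ = 1.45 m.
V = k[(-2.74×10⁻⁹)/(0.994) + (3.24×10⁻⁹)/(1.45)] = -4.66 V.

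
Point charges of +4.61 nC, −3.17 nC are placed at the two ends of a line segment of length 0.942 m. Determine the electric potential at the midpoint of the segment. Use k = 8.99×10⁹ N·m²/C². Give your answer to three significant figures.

27.5 V

Electric potential is a scalar, so the contributions from each charge add algebraically: V = Σ kqᵢ/rᵢ.
Each charge is 0.471 m from the midpoint.
V = k[(4.61×10⁻⁹)/(0.471) + (-3.17×10⁻⁹)/(0.471)] = 27.5 V.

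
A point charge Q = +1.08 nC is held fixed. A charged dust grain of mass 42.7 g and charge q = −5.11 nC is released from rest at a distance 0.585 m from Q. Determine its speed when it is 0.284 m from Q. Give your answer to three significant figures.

2.05×10⁻³ m/s

Only the electrostatic force acts, so mechanical energy is conserved: ½mv² = U₁ − U₂ = kQq(1/r₁ − 1/r₂).
U₁ − U₂ = (8.99×10⁹ N·m²/C²)(1.08×10⁻⁹ C)(-5.11×10⁻⁹ C)(1/0.585 − 1/0.284) = 8.99×10⁻⁸ J.
v = √(2·8.99×10⁻⁸/0.0427) = 2.05×10⁻³ m/s.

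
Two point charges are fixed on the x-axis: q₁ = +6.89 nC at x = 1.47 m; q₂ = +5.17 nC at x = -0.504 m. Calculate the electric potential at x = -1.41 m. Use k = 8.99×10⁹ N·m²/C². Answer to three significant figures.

Electric potential is a scalar, so the contributions from each charge add algebraically: V = Σ kqᵢ/rᵢ.
Distances from the field point to each charge: r₁ = 2.88 m, r₂ = 0.906 m.
V = k[(6.89×10⁻⁹)/(2.88) + (5.17×10⁻⁹)/(0.906)] = 72.8 V.

72.8 V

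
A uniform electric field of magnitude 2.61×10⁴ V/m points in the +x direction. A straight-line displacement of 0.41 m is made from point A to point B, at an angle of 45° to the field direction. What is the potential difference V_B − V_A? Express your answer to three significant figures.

Only the component of displacement along E changes the potential: ΔV = −E·d·cosθ.
ΔV = −(2.61×10⁴ V/m)(0.410 m)cos45° = -7570 V.

-7570 V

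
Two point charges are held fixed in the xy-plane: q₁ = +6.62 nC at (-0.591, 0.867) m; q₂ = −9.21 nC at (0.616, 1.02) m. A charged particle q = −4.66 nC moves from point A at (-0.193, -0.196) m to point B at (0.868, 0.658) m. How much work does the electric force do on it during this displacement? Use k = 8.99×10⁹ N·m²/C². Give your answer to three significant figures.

-6.67×10⁻⁷ J

The work done by the electric force is W_field = −ΔU = −q(V_B − V_A) = q(V_A − V_B).
At A: distances to the source charges are 1.14 m, 1.46 m; V_A = Σ kqᵢ/rᵢ = -4.26 V.
At B: distances to the source charges are 1.47 m, 0.441 m; V_B = Σ kqᵢ/rᵢ = -147 V.
ΔV = V_B − V_A = -143 V.
W_field = −qΔV = −(-4.66×10⁻⁹ C)(-143 V) = -6.67×10⁻⁷ J.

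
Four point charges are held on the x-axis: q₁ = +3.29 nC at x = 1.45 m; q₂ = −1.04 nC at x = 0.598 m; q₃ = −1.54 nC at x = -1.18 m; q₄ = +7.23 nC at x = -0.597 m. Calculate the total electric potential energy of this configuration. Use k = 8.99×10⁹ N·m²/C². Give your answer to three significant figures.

-1.69×10⁻⁷ J

The work to assemble the configuration equals its total potential energy, U = Σ kqᵢqⱼ/rᵢⱼ over all pairs.
Pair separations: r₁₂ = 0.852 m, r₁₃ = 2.63 m, r₁₄ = 2.05 m, r₂₃ = 1.78 m, r₂₄ = 1.19 m, r₃₄ = 0.583 m.
Summing all 6 pair terms gives U = -1.69×10⁻⁷ J.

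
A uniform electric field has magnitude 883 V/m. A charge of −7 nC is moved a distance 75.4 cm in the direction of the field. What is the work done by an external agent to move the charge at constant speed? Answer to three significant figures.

4.66×10⁻⁶ J

The potential change for a displacement 75.4 cm in the direction of the field is ΔV = −Ed = -666 V.
W_ext = qΔV = 4.66×10⁻⁶ J.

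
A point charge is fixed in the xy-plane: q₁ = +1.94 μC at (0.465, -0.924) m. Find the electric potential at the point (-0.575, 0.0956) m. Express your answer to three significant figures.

The total potential is the scalar sum of each charge's contribution, V = Σ kqᵢ/rᵢ.
Distances from the field point to each charge: r₁ = 1.46 m.
V = k[(1.94×10⁻⁶)/(1.46)] = 1.20×10⁴ V.

1.20×10⁴ V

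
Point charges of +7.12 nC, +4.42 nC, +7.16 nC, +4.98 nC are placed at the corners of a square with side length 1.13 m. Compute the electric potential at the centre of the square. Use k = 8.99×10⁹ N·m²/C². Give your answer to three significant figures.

266 V

The total potential is the scalar sum of each charge's contribution, V = Σ kqᵢ/rᵢ.
The distance from each corner to the centre is a√2/2 = 0.799 m.
V = k[(7.12×10⁻⁹)/(0.799) + (4.42×10⁻⁹)/(0.799) + (7.16×10⁻⁹)/(0.799) + (4.98×10⁻⁹)/(0.799)] = 266 V.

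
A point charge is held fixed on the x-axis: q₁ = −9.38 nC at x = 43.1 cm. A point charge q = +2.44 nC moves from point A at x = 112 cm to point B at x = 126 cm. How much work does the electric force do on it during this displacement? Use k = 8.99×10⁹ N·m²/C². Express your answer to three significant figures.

-5.04×10⁻⁸ J

The work done by the electric force is W_field = −ΔU = −q(V_B − V_A) = q(V_A − V_B).
At A: distance to the source charge is 0.689 m; V_A = kq₁/r = -122 V.
At B: distance to the source charge is 0.829 m; V_B = kq₁/r = -102 V.
ΔV = V_B − V_A = 20.7 V.
W_field = −qΔV = −(2.44×10⁻⁹ C)(20.7 V) = -5.04×10⁻⁸ J.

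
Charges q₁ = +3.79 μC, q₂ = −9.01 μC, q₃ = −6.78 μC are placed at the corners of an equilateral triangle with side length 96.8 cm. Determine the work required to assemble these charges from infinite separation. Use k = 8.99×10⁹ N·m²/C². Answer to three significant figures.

The assembly work is the sum of pairwise potential energies, U = Σ_{i<j} kqᵢqⱼ/rᵢⱼ.
All three pair separations equal the side length, 0.968 m.
U = (-0.317) + (-0.239) + (0.567) = 0.0116 J.

0.0116 J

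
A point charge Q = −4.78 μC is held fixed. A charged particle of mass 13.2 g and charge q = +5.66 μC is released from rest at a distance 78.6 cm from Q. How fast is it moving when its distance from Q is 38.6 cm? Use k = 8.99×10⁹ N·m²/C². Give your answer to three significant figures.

Only the electrostatic force acts, so mechanical energy is conserved: ½mv² = U₁ − U₂ = kQq(1/r₁ − 1/r₂).
U₁ − U₂ = (8.99×10⁹ N·m²/C²)(-4.78×10⁻⁶ C)(5.66×10⁻⁶ C)(1/0.786 − 1/0.386) = 0.321 J.
v = √(2·0.321/0.0132) = 6.97 m/s.

6.97 m/s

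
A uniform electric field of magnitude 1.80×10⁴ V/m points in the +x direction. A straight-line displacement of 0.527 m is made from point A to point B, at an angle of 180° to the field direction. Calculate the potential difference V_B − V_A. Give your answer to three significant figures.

Only the component of displacement along E changes the potential: ΔV = −E·d·cosθ.
ΔV = −(1.80×10⁴ V/m)(0.527 m)cos180° = 9490 V.

9490 V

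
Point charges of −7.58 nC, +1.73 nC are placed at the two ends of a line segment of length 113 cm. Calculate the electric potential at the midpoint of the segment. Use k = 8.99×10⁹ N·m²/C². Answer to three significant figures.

-93.1 V

Electric potential is a scalar, so the contributions from each charge add algebraically: V = Σ kqᵢ/rᵢ.
Each charge is 0.565 m from the midpoint.
V = k[(-7.58×10⁻⁹)/(0.565) + (1.73×10⁻⁹)/(0.565)] = -93.1 V.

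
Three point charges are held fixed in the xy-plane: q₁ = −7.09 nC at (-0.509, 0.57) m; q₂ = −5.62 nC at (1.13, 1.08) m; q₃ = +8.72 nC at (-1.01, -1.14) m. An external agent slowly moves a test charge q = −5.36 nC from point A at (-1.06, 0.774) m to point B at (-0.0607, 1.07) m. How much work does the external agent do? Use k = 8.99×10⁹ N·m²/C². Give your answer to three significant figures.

For quasistatic motion the external work equals the change in potential energy: W_ext = qΔV = q(V_B − V_A).
At A: distances to the source charges are 0.588 m, 2.21 m, 1.91 m; V_A = Σ kqᵢ/rᵢ = -90.4 V.
At B: distances to the source charges are 0.672 m, 1.19 m, 2.41 m; V_B = Σ kqᵢ/rᵢ = -105 V.
ΔV = V_B − V_A = -14.4 V.
W_ext = qΔV = (-5.36×10⁻⁹ C)(-14.4 V) = 7.70×10⁻⁸ J.

7.70×10⁻⁸ J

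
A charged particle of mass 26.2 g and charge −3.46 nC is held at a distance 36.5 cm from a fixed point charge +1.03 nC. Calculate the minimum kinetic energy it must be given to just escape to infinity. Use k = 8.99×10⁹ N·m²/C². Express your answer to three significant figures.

To just escape, total mechanical energy must reach zero at infinity: ½mv²_min + U = 0, so ½mv²_min = −U = |kQq|/r.
|U| = |kQq|/r = (8.99×10⁹ N·m²/C²)(1.03×10⁻⁹)(3.46×10⁻⁹)/(0.365) = 8.78×10⁻⁸ J.

8.78×10⁻⁸ J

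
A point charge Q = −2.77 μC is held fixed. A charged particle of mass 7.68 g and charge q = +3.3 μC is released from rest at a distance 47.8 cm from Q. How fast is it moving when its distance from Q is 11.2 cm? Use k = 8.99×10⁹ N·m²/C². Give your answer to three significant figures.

12.1 m/s

Only the electrostatic force acts, so mechanical energy is conserved: ½mv² = U₁ − U₂ = kQq(1/r₁ − 1/r₂).
U₁ − U₂ = (8.99×10⁹ N·m²/C²)(-2.77×10⁻⁶ C)(3.30×10⁻⁶ C)(1/0.478 − 1/0.112) = 0.562 J.
v = √(2·0.562/7.68×10⁻³) = 12.1 m/s.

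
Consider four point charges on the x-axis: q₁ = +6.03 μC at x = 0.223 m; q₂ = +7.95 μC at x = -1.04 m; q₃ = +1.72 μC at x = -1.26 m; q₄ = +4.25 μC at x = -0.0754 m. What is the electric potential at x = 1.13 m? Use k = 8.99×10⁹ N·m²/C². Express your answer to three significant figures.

1.31×10⁵ V

Electric potential is a scalar, so the contributions from each charge add algebraically: V = Σ kqᵢ/rᵢ.
Distances from the field point to each charge: r₁ = 0.907 m, r₂ = 2.17 m, r₃ = 2.39 m, r₄ = 1.21 m.
V = k[(6.03×10⁻⁶)/(0.907) + (7.95×10⁻⁶)/(2.17) + (1.72×10⁻⁶)/(2.39) + (4.25×10⁻⁶)/(1.21)] = 1.31×10⁵ V.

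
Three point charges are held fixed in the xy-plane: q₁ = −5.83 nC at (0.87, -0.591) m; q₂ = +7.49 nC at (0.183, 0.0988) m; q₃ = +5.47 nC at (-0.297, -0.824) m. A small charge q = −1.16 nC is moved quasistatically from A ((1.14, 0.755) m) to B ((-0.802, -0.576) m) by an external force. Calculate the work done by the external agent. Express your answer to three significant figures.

-8.07×10⁻⁸ J

For quasistatic motion the external work equals the change in potential energy: W_ext = qΔV = q(V_B − V_A).
At A: distances to the source charges are 1.37 m, 1.16 m, 2.13 m; V_A = Σ kqᵢ/rᵢ = 42.9 V.
At B: distances to the source charges are 1.67 m, 1.19 m, 0.563 m; V_B = Σ kqᵢ/rᵢ = 112 V.
ΔV = V_B − V_A = 69.6 V.
W_ext = qΔV = (-1.16×10⁻⁹ C)(69.6 V) = -8.07×10⁻⁸ J.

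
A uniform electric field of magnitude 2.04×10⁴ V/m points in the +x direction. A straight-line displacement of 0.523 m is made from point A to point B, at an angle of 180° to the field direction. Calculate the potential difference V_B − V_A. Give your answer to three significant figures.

1.07×10⁴ V

Only the component of displacement along E changes the potential: ΔV = −E·d·cosθ.
ΔV = −(2.04×10⁴ V/m)(0.523 m)cos180° = 1.07×10⁴ V.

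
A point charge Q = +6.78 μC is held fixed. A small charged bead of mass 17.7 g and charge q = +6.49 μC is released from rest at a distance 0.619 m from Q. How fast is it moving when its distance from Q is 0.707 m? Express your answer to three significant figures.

3.00 m/s

Only the electrostatic force acts, so mechanical energy is conserved: ½mv² = U₁ − U₂ = kQq(1/r₁ − 1/r₂).
U₁ − U₂ = (8.99×10⁹ N·m²/C²)(6.78×10⁻⁶ C)(6.49×10⁻⁶ C)(1/0.619 − 1/0.707) = 0.0795 J.
v = √(2·0.0795/0.0177) = 3.00 m/s.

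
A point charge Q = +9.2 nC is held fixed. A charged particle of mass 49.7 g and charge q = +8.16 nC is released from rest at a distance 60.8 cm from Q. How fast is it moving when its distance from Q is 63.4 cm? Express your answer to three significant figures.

1.35×10⁻³ m/s

Only the electrostatic force acts, so mechanical energy is conserved: ½mv² = U₁ − U₂ = kQq(1/r₁ − 1/r₂).
U₁ − U₂ = (8.99×10⁹ N·m²/C²)(9.20×10⁻⁹ C)(8.16×10⁻⁹ C)(1/0.608 − 1/0.634) = 4.55×10⁻⁸ J.
v = √(2·4.55×10⁻⁸/0.0497) = 1.35×10⁻³ m/s.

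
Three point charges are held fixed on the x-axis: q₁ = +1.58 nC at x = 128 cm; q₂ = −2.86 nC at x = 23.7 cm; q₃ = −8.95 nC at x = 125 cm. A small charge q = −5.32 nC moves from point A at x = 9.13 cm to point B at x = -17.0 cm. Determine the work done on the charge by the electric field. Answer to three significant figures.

6.59×10⁻⁷ J

The work done by the electric force is W_field = −ΔU = −q(V_B − V_A) = q(V_A − V_B).
At A: distances to the source charges are 1.19 m, 0.146 m, 1.16 m; V_A = Σ kqᵢ/rᵢ = -234 V.
At B: distances to the source charges are 1.45 m, 0.407 m, 1.42 m; V_B = Σ kqᵢ/rᵢ = -110 V.
ΔV = V_B − V_A = 124 V.
W_field = −qΔV = −(-5.32×10⁻⁹ C)(124 V) = 6.59×10⁻⁷ J.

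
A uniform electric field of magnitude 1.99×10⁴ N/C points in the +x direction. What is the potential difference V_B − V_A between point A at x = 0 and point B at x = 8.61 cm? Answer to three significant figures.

In a uniform field, potential decreases in the direction of E: V_B − V_A = −E·Δx.
V_B − V_A = −(1.99×10⁴ V/m)(0.0861 m) = -1710 V.

-1710 V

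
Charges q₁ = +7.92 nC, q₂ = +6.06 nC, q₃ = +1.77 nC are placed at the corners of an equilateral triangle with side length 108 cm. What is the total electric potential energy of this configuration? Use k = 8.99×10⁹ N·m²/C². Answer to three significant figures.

6.05×10⁻⁷ J

The work to assemble the configuration equals its total potential energy, U = Σ kqᵢqⱼ/rᵢⱼ over all pairs.
All three pair separations equal the side length, 1.08 m.
U = (4.00×10⁻⁷) + (1.17×10⁻⁷) + (8.93×10⁻⁸) = 6.05×10⁻⁷ J.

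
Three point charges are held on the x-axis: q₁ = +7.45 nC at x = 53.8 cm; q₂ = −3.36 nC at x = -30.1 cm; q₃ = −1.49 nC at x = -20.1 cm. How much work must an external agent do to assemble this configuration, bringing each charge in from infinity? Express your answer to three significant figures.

4.68×10⁻⁸ J

The assembly work is the sum of pairwise potential energies, U = Σ_{i<j} kqᵢqⱼ/rᵢⱼ.
Pair separations: r₁₂ = 0.839 m, r₁₃ = 0.739 m, r₂₃ = 0.100 m.
U = (-2.68×10⁻⁷) + (-1.35×10⁻⁷) + (4.50×10⁻⁷) = 4.68×10⁻⁸ J.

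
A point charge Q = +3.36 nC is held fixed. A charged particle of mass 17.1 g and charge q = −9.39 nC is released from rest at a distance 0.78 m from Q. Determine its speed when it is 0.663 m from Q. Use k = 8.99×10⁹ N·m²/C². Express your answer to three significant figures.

Only the electrostatic force acts, so mechanical energy is conserved: ½mv² = U₁ − U₂ = kQq(1/r₁ − 1/r₂).
U₁ − U₂ = (8.99×10⁹ N·m²/C²)(3.36×10⁻⁹ C)(-9.39×10⁻⁹ C)(1/0.780 − 1/0.663) = 6.42×10⁻⁸ J.
v = √(2·6.42×10⁻⁸/0.0171) = 2.74×10⁻³ m/s.

2.74×10⁻³ m/s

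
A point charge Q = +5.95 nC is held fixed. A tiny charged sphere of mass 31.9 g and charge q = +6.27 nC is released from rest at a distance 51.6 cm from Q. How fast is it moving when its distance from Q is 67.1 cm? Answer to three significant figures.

3.07×10⁻³ m/s

Only the electrostatic force acts, so mechanical energy is conserved: ½mv² = U₁ − U₂ = kQq(1/r₁ − 1/r₂).
U₁ − U₂ = (8.99×10⁹ N·m²/C²)(5.95×10⁻⁹ C)(6.27×10⁻⁹ C)(1/0.516 − 1/0.671) = 1.50×10⁻⁷ J.
v = √(2·1.50×10⁻⁷/0.0319) = 3.07×10⁻³ m/s.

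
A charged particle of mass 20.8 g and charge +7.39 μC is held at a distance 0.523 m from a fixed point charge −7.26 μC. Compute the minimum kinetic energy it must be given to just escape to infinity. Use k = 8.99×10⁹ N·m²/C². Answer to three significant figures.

To just escape, total mechanical energy must reach zero at infinity: ½mv²_min + U = 0, so ½mv²_min = −U = |kQq|/r.
|U| = |kQq|/r = (8.99×10⁹ N·m²/C²)(7.26×10⁻⁶)(7.39×10⁻⁶)/(0.523) = 0.922 J.

0.922 J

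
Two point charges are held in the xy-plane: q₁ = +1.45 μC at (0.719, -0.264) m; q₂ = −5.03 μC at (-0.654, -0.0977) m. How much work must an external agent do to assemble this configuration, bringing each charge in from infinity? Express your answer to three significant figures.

The work to assemble the configuration equals its total potential energy, U = Σ kqᵢqⱼ/rᵢⱼ over all pairs.
Pair separations: r₁₂ = 1.38 m.
U = (-0.0474) = -0.0474 J.

-0.0474 J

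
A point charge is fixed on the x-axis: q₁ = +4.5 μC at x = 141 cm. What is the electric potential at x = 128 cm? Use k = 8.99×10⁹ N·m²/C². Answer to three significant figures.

Electric potential is a scalar, so the contributions from each charge add algebraically: V = Σ kqᵢ/rᵢ.
V = k[(4.50×10⁻⁶)/(0.130)] = 3.11×10⁵ V.

3.11×10⁵ V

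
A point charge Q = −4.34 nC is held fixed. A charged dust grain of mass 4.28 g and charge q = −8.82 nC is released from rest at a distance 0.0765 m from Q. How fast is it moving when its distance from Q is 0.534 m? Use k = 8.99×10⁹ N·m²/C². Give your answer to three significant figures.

Only the electrostatic force acts, so mechanical energy is conserved: ½mv² = U₁ − U₂ = kQq(1/r₁ − 1/r₂).
U₁ − U₂ = (8.99×10⁹ N·m²/C²)(-4.34×10⁻⁹ C)(-8.82×10⁻⁹ C)(1/0.0765 − 1/0.534) = 3.85×10⁻⁶ J.
v = √(2·3.85×10⁻⁶/4.28×10⁻³) = 0.0424 m/s.

0.0424 m/s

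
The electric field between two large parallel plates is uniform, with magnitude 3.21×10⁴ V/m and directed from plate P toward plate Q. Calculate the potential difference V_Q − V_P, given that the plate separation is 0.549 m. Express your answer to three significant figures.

-1.76×10⁴ V

In a uniform field, potential decreases in the direction of E: ΔV = −E·d for a displacement d parallel to E.
Going from P to Q is a displacement of 0.549 m along the field, so V_Q − V_P = −Ed = -1.76×10⁴ V.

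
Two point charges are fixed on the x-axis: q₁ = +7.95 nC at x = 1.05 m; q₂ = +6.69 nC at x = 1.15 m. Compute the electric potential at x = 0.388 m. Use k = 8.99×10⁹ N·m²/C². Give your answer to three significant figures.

187 V

Electric potential is a scalar, so the contributions from each charge add algebraically: V = Σ kqᵢ/rᵢ.
Distances from the field point to each charge: r₁ = 0.662 m, r₂ = 0.762 m.
V = k[(7.95×10⁻⁹)/(0.662) + (6.69×10⁻⁹)/(0.762)] = 187 V.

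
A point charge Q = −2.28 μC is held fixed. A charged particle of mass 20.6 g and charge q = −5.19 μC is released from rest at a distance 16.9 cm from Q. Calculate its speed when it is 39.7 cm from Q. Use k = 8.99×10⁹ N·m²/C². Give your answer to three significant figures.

Only the electrostatic force acts, so mechanical energy is conserved: ½mv² = U₁ − U₂ = kQq(1/r₁ − 1/r₂).
U₁ − U₂ = (8.99×10⁹ N·m²/C²)(-2.28×10⁻⁶ C)(-5.19×10⁻⁶ C)(1/0.169 − 1/0.397) = 0.362 J.
v = √(2·0.362/0.0206) = 5.92 m/s.

5.92 m/s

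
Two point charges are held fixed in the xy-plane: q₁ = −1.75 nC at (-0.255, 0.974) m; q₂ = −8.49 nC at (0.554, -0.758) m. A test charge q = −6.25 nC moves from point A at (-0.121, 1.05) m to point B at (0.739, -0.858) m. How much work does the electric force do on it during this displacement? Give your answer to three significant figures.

-1.43×10⁻⁶ J

The work done by the electric force is W_field = −ΔU = −q(V_B − V_A) = q(V_A − V_B).
At A: distances to the source charges are 0.154 m, 1.93 m; V_A = Σ kqᵢ/rᵢ = -142 V.
At B: distances to the source charges are 2.08 m, 0.210 m; V_B = Σ kqᵢ/rᵢ = -370 V.
ΔV = V_B − V_A = -229 V.
W_field = −qΔV = −(-6.25×10⁻⁹ C)(-229 V) = -1.43×10⁻⁶ J.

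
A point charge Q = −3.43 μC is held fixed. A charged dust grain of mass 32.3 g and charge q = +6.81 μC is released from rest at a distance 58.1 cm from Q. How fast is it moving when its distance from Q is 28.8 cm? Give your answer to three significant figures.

Only the electrostatic force acts, so mechanical energy is conserved: ½mv² = U₁ − U₂ = kQq(1/r₁ − 1/r₂).
U₁ − U₂ = (8.99×10⁹ N·m²/C²)(-3.43×10⁻⁶ C)(6.81×10⁻⁶ C)(1/0.581 − 1/0.288) = 0.368 J.
v = √(2·0.368/0.0323) = 4.77 m/s.

4.77 m/s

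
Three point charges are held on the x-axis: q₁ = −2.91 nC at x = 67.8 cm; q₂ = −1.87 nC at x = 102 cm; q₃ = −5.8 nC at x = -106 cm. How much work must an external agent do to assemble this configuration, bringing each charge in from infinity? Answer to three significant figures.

The work to assemble the configuration equals its total potential energy, U = Σ kqᵢqⱼ/rᵢⱼ over all pairs.
Pair separations: r₁₂ = 0.342 m, r₁₃ = 1.74 m, r₂₃ = 2.08 m.
U = (1.43×10⁻⁷) + (8.73×10⁻⁸) + (4.69×10⁻⁸) = 2.77×10⁻⁷ J.

2.77×10⁻⁷ J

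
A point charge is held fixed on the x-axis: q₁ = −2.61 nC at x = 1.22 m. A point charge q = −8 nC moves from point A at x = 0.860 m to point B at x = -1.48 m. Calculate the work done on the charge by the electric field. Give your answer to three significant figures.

The work done by the electric force is W_field = −ΔU = −q(V_B − V_A) = q(V_A − V_B).
At A: distance to the source charge is 0.360 m; V_A = kq₁/r = -65.2 V.
At B: distance to the source charge is 2.70 m; V_B = kq₁/r = -8.69 V.
ΔV = V_B − V_A = 56.5 V.
W_field = −qΔV = −(-8.00×10⁻⁹ C)(56.5 V) = 4.52×10⁻⁷ J.

4.52×10⁻⁷ J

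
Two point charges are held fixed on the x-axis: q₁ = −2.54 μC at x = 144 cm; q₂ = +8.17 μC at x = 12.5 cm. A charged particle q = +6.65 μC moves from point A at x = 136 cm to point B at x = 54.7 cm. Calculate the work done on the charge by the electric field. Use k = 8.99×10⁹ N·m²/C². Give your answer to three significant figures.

-2.49 J

The work done by the electric force is W_field = −ΔU = −q(V_B − V_A) = q(V_A − V_B).
At A: distances to the source charges are 0.0800 m, 1.24 m; V_A = Σ kqᵢ/rᵢ = -2.26×10⁵ V.
At B: distances to the source charges are 0.893 m, 0.422 m; V_B = Σ kqᵢ/rᵢ = 1.48×10⁵ V.
ΔV = V_B − V_A = 3.74×10⁵ V.
W_field = −qΔV = −(6.65×10⁻⁶ C)(3.74×10⁵ V) = -2.49 J.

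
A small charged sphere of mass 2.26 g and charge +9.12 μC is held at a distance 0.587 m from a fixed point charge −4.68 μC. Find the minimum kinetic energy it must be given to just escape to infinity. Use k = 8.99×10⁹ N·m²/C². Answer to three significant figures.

To just escape, total mechanical energy must reach zero at infinity: ½mv²_min + U = 0, so ½mv²_min = −U = |kQq|/r.
|U| = |kQq|/r = (8.99×10⁹ N·m²/C²)(4.68×10⁻⁶)(9.12×10⁻⁶)/(0.587) = 0.654 J.

0.654 J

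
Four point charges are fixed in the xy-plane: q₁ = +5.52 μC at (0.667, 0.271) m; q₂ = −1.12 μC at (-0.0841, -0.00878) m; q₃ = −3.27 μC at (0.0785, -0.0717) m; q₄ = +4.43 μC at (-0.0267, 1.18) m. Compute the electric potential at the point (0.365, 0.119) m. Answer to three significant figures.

The total potential is the scalar sum of each charge's contribution, V = Σ kqᵢ/rᵢ.
Distances from the field point to each charge: r₁ = 0.338 m, r₂ = 0.467 m, r₃ = 0.344 m, r₄ = 1.13 m.
V = k[(5.52×10⁻⁶)/(0.338) + (-1.12×10⁻⁶)/(0.467) + (-3.27×10⁻⁶)/(0.344) + (4.43×10⁻⁶)/(1.13)] = 7.50×10⁴ V.

7.50×10⁴ V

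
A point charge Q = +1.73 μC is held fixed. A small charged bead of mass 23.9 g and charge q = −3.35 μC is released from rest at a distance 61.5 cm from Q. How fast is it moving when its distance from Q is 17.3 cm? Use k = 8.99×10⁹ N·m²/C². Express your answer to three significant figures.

Only the electrostatic force acts, so mechanical energy is conserved: ½mv² = U₁ − U₂ = kQq(1/r₁ − 1/r₂).
U₁ − U₂ = (8.99×10⁹ N·m²/C²)(1.73×10⁻⁶ C)(-3.35×10⁻⁶ C)(1/0.615 − 1/0.173) = 0.216 J.
v = √(2·0.216/0.0239) = 4.26 m/s.

4.26 m/s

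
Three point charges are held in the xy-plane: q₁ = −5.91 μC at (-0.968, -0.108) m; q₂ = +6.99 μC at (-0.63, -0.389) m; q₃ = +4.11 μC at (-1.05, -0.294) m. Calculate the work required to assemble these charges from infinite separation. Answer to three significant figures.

The assembly work is the sum of pairwise potential energies, U = Σ_{i<j} kqᵢqⱼ/rᵢⱼ.
Pair separations: r₁₂ = 0.440 m, r₁₃ = 0.203 m, r₂₃ = 0.431 m.
U = (-0.845) + (-1.07) + (0.600) = -1.32 J.

-1.32 J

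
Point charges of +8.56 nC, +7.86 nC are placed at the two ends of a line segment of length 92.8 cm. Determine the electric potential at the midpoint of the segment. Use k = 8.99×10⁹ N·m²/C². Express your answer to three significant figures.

The total potential is the scalar sum of each charge's contribution, V = Σ kqᵢ/rᵢ.
Each charge is 0.464 m from the midpoint.
V = k[(8.56×10⁻⁹)/(0.464) + (7.86×10⁻⁹)/(0.464)] = 318 V.

318 V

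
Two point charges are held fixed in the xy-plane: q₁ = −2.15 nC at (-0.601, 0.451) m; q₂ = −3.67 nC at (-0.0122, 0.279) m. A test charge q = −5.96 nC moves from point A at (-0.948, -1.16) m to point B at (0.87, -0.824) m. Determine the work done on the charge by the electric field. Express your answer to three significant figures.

The work done by the electric force is W_field = −ΔU = −q(V_B − V_A) = q(V_A − V_B).
At A: distances to the source charges are 1.65 m, 1.72 m; V_A = Σ kqᵢ/rᵢ = -30.9 V.
At B: distances to the source charges are 1.95 m, 1.41 m; V_B = Σ kqᵢ/rᵢ = -33.3 V.
ΔV = V_B − V_A = -2.34 V.
W_field = −qΔV = −(-5.96×10⁻⁹ C)(-2.34 V) = -1.39×10⁻⁸ J.

-1.39×10⁻⁸ J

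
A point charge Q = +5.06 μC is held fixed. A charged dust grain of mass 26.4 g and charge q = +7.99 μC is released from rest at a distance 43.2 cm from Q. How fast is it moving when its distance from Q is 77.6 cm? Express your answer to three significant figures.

Only the electrostatic force acts, so mechanical energy is conserved: ½mv² = U₁ − U₂ = kQq(1/r₁ − 1/r₂).
U₁ − U₂ = (8.99×10⁹ N·m²/C²)(5.06×10⁻⁶ C)(7.99×10⁻⁶ C)(1/0.432 − 1/0.776) = 0.373 J.
v = √(2·0.373/0.0264) = 5.32 m/s.

5.32 m/s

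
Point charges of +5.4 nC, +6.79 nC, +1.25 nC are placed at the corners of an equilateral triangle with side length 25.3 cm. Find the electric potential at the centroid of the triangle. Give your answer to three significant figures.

Electric potential is a scalar, so the contributions from each charge add algebraically: V = Σ kqᵢ/rᵢ.
The distance from each vertex to the centroid is a/√3 = 0.146 m.
V = k[(5.40×10⁻⁹)/(0.146) + (6.79×10⁻⁹)/(0.146) + (1.25×10⁻⁹)/(0.146)] = 827 V.

827 V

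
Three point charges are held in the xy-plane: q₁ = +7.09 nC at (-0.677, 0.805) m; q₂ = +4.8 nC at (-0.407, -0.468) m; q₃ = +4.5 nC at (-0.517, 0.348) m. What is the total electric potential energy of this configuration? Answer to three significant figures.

1.06×10⁻⁶ J

The work to assemble the configuration equals its total potential energy, U = Σ kqᵢqⱼ/rᵢⱼ over all pairs.
Pair separations: r₁₂ = 1.30 m, r₁₃ = 0.484 m, r₂₃ = 0.823 m.
U = (2.35×10⁻⁷) + (5.92×10⁻⁷) + (2.36×10⁻⁷) = 1.06×10⁻⁶ J.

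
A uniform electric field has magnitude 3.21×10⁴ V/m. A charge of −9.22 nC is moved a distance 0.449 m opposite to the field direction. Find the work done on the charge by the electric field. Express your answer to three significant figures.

The potential change for a displacement 0.449 m opposite to the field direction is ΔV = +Ed = 1.44×10⁴ V.
W_field = −qΔV = 1.33×10⁻⁴ J.

1.33×10⁻⁴ J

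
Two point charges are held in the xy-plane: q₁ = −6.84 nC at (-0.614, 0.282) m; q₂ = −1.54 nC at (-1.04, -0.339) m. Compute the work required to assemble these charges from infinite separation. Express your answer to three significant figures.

1.26×10⁻⁷ J

The assembly work is the sum of pairwise potential energies, U = Σ_{i<j} kqᵢqⱼ/rᵢⱼ.
Pair separations: r₁₂ = 0.753 m.
U = (1.26×10⁻⁷) = 1.26×10⁻⁷ J.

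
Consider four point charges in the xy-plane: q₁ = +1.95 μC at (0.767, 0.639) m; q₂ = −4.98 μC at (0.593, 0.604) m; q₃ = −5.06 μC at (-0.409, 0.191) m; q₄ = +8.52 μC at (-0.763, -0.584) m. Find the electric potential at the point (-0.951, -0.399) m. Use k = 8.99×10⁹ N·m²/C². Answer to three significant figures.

The total potential is the scalar sum of each charge's contribution, V = Σ kqᵢ/rᵢ.
Distances from the field point to each charge: r₁ = 2.01 m, r₂ = 1.84 m, r₃ = 0.801 m, r₄ = 0.264 m.
V = k[(1.95×10⁻⁶)/(2.01) + (-4.98×10⁻⁶)/(1.84) + (-5.06×10⁻⁶)/(0.801) + (8.52×10⁻⁶)/(0.264)] = 2.18×10⁵ V.

2.18×10⁵ V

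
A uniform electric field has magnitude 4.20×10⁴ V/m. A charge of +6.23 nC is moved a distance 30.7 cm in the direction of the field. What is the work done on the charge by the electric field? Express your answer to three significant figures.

8.03×10⁻⁵ J

The potential change for a displacement 30.7 cm in the direction of the field is ΔV = −Ed = -1.29×10⁴ V.
W_field = −qΔV = 8.03×10⁻⁵ J.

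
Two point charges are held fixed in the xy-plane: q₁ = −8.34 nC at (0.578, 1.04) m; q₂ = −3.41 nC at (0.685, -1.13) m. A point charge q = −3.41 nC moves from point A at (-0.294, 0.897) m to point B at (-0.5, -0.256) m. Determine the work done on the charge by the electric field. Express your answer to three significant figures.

The work done by the electric force is W_field = −ΔU = −q(V_B − V_A) = q(V_A − V_B).
At A: distances to the source charges are 0.884 m, 2.25 m; V_A = Σ kqᵢ/rᵢ = -98.5 V.
At B: distances to the source charges are 1.69 m, 1.47 m; V_B = Σ kqᵢ/rᵢ = -65.3 V.
ΔV = V_B − V_A = 33.2 V.
W_field = −qΔV = −(-3.41×10⁻⁹ C)(33.2 V) = 1.13×10⁻⁷ J.

1.13×10⁻⁷ J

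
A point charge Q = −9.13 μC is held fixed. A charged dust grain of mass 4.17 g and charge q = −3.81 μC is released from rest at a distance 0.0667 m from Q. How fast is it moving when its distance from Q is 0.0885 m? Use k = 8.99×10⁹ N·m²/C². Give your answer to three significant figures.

23.5 m/s

Only the electrostatic force acts, so mechanical energy is conserved: ½mv² = U₁ − U₂ = kQq(1/r₁ − 1/r₂).
U₁ − U₂ = (8.99×10⁹ N·m²/C²)(-9.13×10⁻⁶ C)(-3.81×10⁻⁶ C)(1/0.0667 − 1/0.0885) = 1.15 J.
v = √(2·1.15/4.17×10⁻³) = 23.5 m/s.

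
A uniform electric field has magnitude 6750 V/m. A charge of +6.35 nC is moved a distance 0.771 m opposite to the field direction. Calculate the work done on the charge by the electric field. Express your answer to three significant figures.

-3.30×10⁻⁵ J

The potential change for a displacement 0.771 m opposite to the field direction is ΔV = +Ed = 5200 V.
W_field = −qΔV = -3.30×10⁻⁵ J.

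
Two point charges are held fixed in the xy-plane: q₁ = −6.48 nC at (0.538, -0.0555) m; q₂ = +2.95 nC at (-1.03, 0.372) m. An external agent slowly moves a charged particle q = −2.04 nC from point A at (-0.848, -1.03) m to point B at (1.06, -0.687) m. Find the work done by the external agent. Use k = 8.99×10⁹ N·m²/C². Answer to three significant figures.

For quasistatic motion the external work equals the change in potential energy: W_ext = qΔV = q(V_B − V_A).
At A: distances to the source charges are 1.69 m, 1.41 m; V_A = Σ kqᵢ/rᵢ = -15.6 V.
At B: distances to the source charges are 0.819 m, 2.34 m; V_B = Σ kqᵢ/rᵢ = -59.8 V.
ΔV = V_B − V_A = -44.2 V.
W_ext = qΔV = (-2.04×10⁻⁹ C)(-44.2 V) = 9.01×10⁻⁸ J.

9.01×10⁻⁸ J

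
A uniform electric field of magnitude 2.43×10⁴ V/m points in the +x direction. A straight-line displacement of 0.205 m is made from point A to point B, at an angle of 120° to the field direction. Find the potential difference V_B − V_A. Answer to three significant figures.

Only the component of displacement along E changes the potential: ΔV = −E·d·cosθ.
ΔV = −(2.43×10⁴ V/m)(0.205 m)cos120° = 2490 V.

2490 V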